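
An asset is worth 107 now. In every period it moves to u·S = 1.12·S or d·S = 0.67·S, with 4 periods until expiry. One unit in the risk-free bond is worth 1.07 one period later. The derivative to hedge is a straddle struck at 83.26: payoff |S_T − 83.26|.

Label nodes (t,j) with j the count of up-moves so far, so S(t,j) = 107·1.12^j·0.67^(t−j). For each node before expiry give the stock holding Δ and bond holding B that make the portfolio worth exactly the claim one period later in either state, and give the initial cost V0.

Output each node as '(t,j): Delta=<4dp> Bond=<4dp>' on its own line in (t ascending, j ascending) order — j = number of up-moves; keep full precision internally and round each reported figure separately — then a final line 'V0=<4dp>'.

(0,0): Delta=0.7668 Bond=-36.1499
(1,0): Delta=-0.2530 Bond=34.4327
(1,1): Delta=0.8431 Bond=-47.8195
(2,0): Delta=-1.0000 Bond=72.7225
(2,1): Delta=-0.1972 Bond=32.3581
(2,2): Delta=0.9209 Bond=-61.6075
(3,0): Delta=-1.0000 Bond=77.8131
(3,1): Delta=-1.0000 Bond=77.8131
(3,2): Delta=-0.1371 Bond=29.2244
(3,3): Delta=1.0000 Bond=-77.8131
V0=45.9017

Risk-neutral probability p* = (R−d)/(u−d) = (1.07−0.67)/(1.12−0.67) = 0.8889.
Payoff layer (t=4): V(4,0)=61.6983, V(4,1)=47.2166, V(4,2)=23.0083, V(4,3)=17.4593, V(4,4)=85.1066
  t=3,j=0: stock 32.1816 → up 36.0434 (V=47.2166), down 21.5617 (V=61.6983). Price 45.6314; hedge Δ=-1.0000, bond B=77.8131.
  t=3,j=1: stock 53.7962 → up 60.2517 (V=23.0083), down 36.0434 (V=47.2166). Price 24.0169; hedge Δ=-1.0000, bond B=77.8131.
  t=3,j=2: stock 89.9279 → up 100.7193 (V=17.4593), down 60.2517 (V=23.0083). Price 16.8933; hedge Δ=-0.1371, bond B=29.2244.
  t=3,j=3: stock 150.3273 → up 168.3666 (V=85.1066), down 100.7193 (V=17.4593). Price 72.5142; hedge Δ=1.0000, bond B=-77.8131.
  t=2,j=0: stock 48.0323 → up 53.7962 (V=24.0169), down 32.1816 (V=45.6314). Price 24.6902; hedge Δ=-1.0000, bond B=72.7225.
  t=2,j=1: stock 80.2928 → up 89.9279 (V=16.8933), down 53.7962 (V=24.0169). Price 16.5279; hedge Δ=-0.1972, bond B=32.3581.
  t=2,j=2: stock 134.2208 → up 150.3273 (V=72.5142), down 89.9279 (V=16.8933). Price 61.9945; hedge Δ=0.9209, bond B=-61.6075.
  t=1,j=0: stock 71.6900 → up 80.2928 (V=16.5279), down 48.0323 (V=24.6902). Price 16.2942; hedge Δ=-0.2530, bond B=34.4327.
  t=1,j=1: stock 119.8400 → up 134.2208 (V=61.9945), down 80.2928 (V=16.5279). Price 53.2174; hedge Δ=0.8431, bond B=-47.8195.
  t=0,j=0: stock 107.0000 → up 119.8400 (V=53.2174), down 71.6900 (V=16.2942). Price 45.9017; hedge Δ=0.7668, bond B=-36.1499.
Check: Δ(0,0)·S0 + B(0,0) = 45.9017 = V0.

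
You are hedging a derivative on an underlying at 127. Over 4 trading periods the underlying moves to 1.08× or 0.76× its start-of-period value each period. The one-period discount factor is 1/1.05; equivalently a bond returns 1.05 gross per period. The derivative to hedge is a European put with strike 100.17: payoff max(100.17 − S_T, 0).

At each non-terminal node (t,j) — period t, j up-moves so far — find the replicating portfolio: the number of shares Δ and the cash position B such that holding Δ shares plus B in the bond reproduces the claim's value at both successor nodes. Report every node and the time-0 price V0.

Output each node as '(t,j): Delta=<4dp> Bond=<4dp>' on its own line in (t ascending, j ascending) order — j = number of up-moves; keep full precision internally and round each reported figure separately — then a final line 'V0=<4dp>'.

(0,0): Delta=-0.0849 Bond=11.4065
(1,0): Delta=-0.4834 Bond=50.4430
(1,1): Delta=-0.0559 Bond=7.9976
(2,0): Delta=-1.0000 Bond=90.8571
(2,1): Delta=-0.4458 Bond=49.0453
(2,2): Delta=-0.0275 Bond=4.1925
(3,0): Delta=-1.0000 Bond=95.4000
(3,1): Delta=-1.0000 Bond=95.4000
(3,2): Delta=-0.4055 Bond=46.9559
(3,3): Delta=0.0000 Bond=0.0000
V0=0.6224

The replicating-portfolio and risk-neutral prices coincide; use p* = (1.05−0.76)/(1.08−0.76) = 0.9062 for the latter.
Payoff layer (t=4): V(4,0)=57.8000, V(4,1)=39.9601, V(4,2)=14.6085, V(4,3)=0.0000, V(4,4)=0.0000
(3,0): S=55.7500. Δ = (V_up−V_dn)/(S_up−S_dn) = (39.9601−57.8000)/(60.2099−42.3700) = -1.0000. V = [p*·39.9601 + (1−p*)·57.8000]/1.05 = 39.6500. B = V − Δ·S = 95.4000.
(3,1): S=79.2236. Δ = (V_up−V_dn)/(S_up−S_dn) = (14.6085−39.9601)/(85.5615−60.2099) = -1.0000. V = [p*·14.6085 + (1−p*)·39.9601]/1.05 = 16.1764. B = V − Δ·S = 95.4000.
(3,2): S=112.5809. Δ = (V_up−V_dn)/(S_up−S_dn) = (0.0000−14.6085)/(121.5874−85.5615) = -0.4055. V = [p*·0.0000 + (1−p*)·14.6085]/1.05 = 1.3043. B = V − Δ·S = 46.9559.
(3,3): S=159.9834. Δ = (V_up−V_dn)/(S_up−S_dn) = (0.0000−0.0000)/(172.7821−121.5874) = 0.0000. V = [p*·0.0000 + (1−p*)·0.0000]/1.05 = 0.0000. B = V − Δ·S = 0.0000.
(2,0): S=73.3552. Δ = (V_up−V_dn)/(S_up−S_dn) = (16.1764−39.6500)/(79.2236−55.7500) = -1.0000. V = [p*·16.1764 + (1−p*)·39.6500]/1.05 = 17.5019. B = V − Δ·S = 90.8571.
(2,1): S=104.2416. Δ = (V_up−V_dn)/(S_up−S_dn) = (1.3043−16.1764)/(112.5809−79.2236) = -0.4458. V = [p*·1.3043 + (1−p*)·16.1764]/1.05 = 2.5701. B = V − Δ·S = 49.0453.
(2,2): S=148.1328. Δ = (V_up−V_dn)/(S_up−S_dn) = (0.0000−1.3043)/(159.9834−112.5809) = -0.0275. V = [p*·0.0000 + (1−p*)·1.3043]/1.05 = 0.1165. B = V − Δ·S = 4.1925.
(1,0): S=96.5200. Δ = (V_up−V_dn)/(S_up−S_dn) = (2.5701−17.5019)/(104.2416−73.3552) = -0.4834. V = [p*·2.5701 + (1−p*)·17.5019]/1.05 = 3.7809. B = V − Δ·S = 50.4430.
(1,1): S=137.1600. Δ = (V_up−V_dn)/(S_up−S_dn) = (0.1165−2.5701)/(148.1328−104.2416) = -0.0559. V = [p*·0.1165 + (1−p*)·2.5701]/1.05 = 0.3300. B = V − Δ·S = 7.9976.
(0,0): S=127.0000. Δ = (V_up−V_dn)/(S_up−S_dn) = (0.3300−3.7809)/(137.1600−96.5200) = -0.0849. V = [p*·0.3300 + (1−p*)·3.7809]/1.05 = 0.6224. B = V − Δ·S = 11.4065.
Self-financing check: at every node Δ·S+B equals the discounted successor values.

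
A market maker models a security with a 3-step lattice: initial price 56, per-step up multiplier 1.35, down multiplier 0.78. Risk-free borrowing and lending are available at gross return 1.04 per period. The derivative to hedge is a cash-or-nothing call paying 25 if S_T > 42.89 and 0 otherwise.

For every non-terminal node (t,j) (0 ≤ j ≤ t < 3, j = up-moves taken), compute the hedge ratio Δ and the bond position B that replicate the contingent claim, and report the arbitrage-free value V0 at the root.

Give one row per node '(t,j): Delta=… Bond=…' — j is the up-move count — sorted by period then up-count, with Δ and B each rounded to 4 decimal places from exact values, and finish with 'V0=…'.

No-arbitrage ⇒ martingale measure with p* = (R−d)/(u−d) = 0.4561.
Payoff layer (t=3): V(3,0)=0.0000, V(3,1)=25.0000, V(3,2)=25.0000, V(3,3)=25.0000
Node (2,0) S=34.0704: V=(p*·25.0000+(1−p*)·0.0000)/1.04=10.9649; Δ=(25.0000−0.0000)/(45.9950−26.5749)=1.2873; B=V−Δ·S=-32.8947
Node (2,1) S=58.9680: V=(p*·25.0000+(1−p*)·25.0000)/1.04=24.0385; Δ=(25.0000−25.0000)/(79.6068−45.9950)=0.0000; B=V−Δ·S=24.0385
Node (2,2) S=102.0600: V=(p*·25.0000+(1−p*)·25.0000)/1.04=24.0385; Δ=(25.0000−25.0000)/(137.7810−79.6068)=0.0000; B=V−Δ·S=24.0385
Node (1,0) S=43.6800: V=(p*·24.0385+(1−p*)·10.9649)/1.04=16.2772; Δ=(24.0385−10.9649)/(58.9680−34.0704)=0.5251; B=V−Δ·S=-6.6589
Node (1,1) S=75.6000: V=(p*·24.0385+(1−p*)·24.0385)/1.04=23.1139; Δ=(24.0385−24.0385)/(102.0600−58.9680)=0.0000; B=V−Δ·S=23.1139
Node (0,0) S=56.0000: V=(p*·23.1139+(1−p*)·16.2772)/1.04=18.6497; Δ=(23.1139−16.2772)/(75.6000−43.6800)=0.2142; B=V−Δ·S=6.6555
Self-financing check: at every node Δ·S+B equals the discounted successor values.

(0,0): Delta=0.2142 Bond=6.6555
(1,0): Delta=0.5251 Bond=-6.6589
(1,1): Delta=0.0000 Bond=23.1139
(2,0): Delta=1.2873 Bond=-32.8947
(2,1): Delta=0.0000 Bond=24.0385
(2,2): Delta=0.0000 Bond=24.0385
V0=18.6497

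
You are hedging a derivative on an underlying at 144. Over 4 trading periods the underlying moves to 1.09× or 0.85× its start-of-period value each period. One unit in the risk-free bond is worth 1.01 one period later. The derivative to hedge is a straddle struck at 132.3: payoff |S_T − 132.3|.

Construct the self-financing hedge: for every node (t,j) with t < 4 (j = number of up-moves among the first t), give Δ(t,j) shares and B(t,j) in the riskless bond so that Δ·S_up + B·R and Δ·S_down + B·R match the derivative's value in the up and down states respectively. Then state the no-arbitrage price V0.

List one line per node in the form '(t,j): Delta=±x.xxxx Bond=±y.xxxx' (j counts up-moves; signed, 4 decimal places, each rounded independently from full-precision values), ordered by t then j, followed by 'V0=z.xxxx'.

(0,0): Delta=0.3992 Bond=-27.5012
(1,0): Delta=-0.2225 Bond=48.3181
(1,1): Delta=0.6416 Bond=-65.8233
(2,0): Delta=-1.0000 Bond=129.6932
(2,1): Delta=0.0807 Bond=8.3553
(2,2): Delta=0.8603 Bond=-103.9000
(3,0): Delta=-1.0000 Bond=130.9901
(3,1): Delta=-1.0000 Bond=130.9901
(3,2): Delta=0.5020 Bond=-52.8368
(3,3): Delta=1.0000 Bond=-130.9901
V0=29.9826

No-arbitrage ⇒ martingale measure with p* = (R−d)/(u−d) = 0.6667.
At expiry t=4: V(4,0)=57.1311, V(4,1)=35.9069, V(4,2)=8.6901, V(4,3)=26.2115, V(4,4)=70.9678
Node (3,0) S=88.4340: V=(p*·35.9069+(1−p*)·57.1311)/1.01=42.5561; Δ=(35.9069−57.1311)/(96.3931−75.1689)=-1.0000; B=V−Δ·S=130.9901
Node (3,1) S=113.4036: V=(p*·8.6901+(1−p*)·35.9069)/1.01=17.5865; Δ=(8.6901−35.9069)/(123.6099−96.3931)=-1.0000; B=V−Δ·S=130.9901
Node (3,2) S=145.4234: V=(p*·26.2115+(1−p*)·8.6901)/1.01=20.1694; Δ=(26.2115−8.6901)/(158.5115−123.6099)=0.5020; B=V−Δ·S=-52.8368
Node (3,3) S=186.4842: V=(p*·70.9678+(1−p*)·26.2115)/1.01=55.4941; Δ=(70.9678−26.2115)/(203.2678−158.5115)=1.0000; B=V−Δ·S=-130.9901
Node (2,0) S=104.0400: V=(p*·17.5865+(1−p*)·42.5561)/1.01=25.6532; Δ=(17.5865−42.5561)/(113.4036−88.4340)=-1.0000; B=V−Δ·S=129.6932
Node (2,1) S=133.4160: V=(p*·20.1694+(1−p*)·17.5865)/1.01=19.1172; Δ=(20.1694−17.5865)/(145.4234−113.4036)=0.0807; B=V−Δ·S=8.3553
Node (2,2) S=171.0864: V=(p*·55.4941+(1−p*)·20.1694)/1.01=43.2863; Δ=(55.4941−20.1694)/(186.4842−145.4234)=0.8603; B=V−Δ·S=-103.9000
Node (1,0) S=122.4000: V=(p*·19.1172+(1−p*)·25.6532)/1.01=21.0850; Δ=(19.1172−25.6532)/(133.4160−104.0400)=-0.2225; B=V−Δ·S=48.3181
Node (1,1) S=156.9600: V=(p*·43.2863+(1−p*)·19.1172)/1.01=34.8811; Δ=(43.2863−19.1172)/(171.0864−133.4160)=0.6416; B=V−Δ·S=-65.8233
Node (0,0) S=144.0000: V=(p*·34.8811+(1−p*)·21.0850)/1.01=29.9826; Δ=(34.8811−21.0850)/(156.9600−122.4000)=0.3992; B=V−Δ·S=-27.5012
Check: Δ(0,0)·S0 + B(0,0) = 29.9826 = V0.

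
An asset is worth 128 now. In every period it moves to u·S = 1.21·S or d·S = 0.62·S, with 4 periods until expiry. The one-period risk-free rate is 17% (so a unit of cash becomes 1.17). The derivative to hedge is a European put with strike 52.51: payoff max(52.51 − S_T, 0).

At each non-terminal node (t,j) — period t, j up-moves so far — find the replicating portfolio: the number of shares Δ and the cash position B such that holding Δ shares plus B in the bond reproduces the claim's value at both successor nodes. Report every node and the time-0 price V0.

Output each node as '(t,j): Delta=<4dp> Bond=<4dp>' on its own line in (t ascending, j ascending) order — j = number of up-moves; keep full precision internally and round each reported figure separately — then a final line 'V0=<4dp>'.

(0,0): Delta=-0.0017 Bond=0.2282
(1,0): Delta=-0.0321 Bond=2.6753
(1,1): Delta=-0.0006 Bond=0.0918
(2,0): Delta=-0.4640 Bond=24.3845
(2,1): Delta=-0.0160 Bond=1.5843
(2,2): Delta=0.0000 Bond=0.0000
(3,0): Delta=-1.0000 Bond=44.8803
(3,1): Delta=-0.4440 Bond=27.3407
(3,2): Delta=0.0000 Bond=0.0000
(3,3): Delta=0.0000 Bond=0.0000
V0=0.0101

Under the risk-neutral measure, an up-move has probability p* = (R−d)/(u−d) = 0.9322 and values discount at R = 1.17.
Terminal values V(4,·): V(4,0)=33.5963, V(4,1)=15.5978, V(4,2)=0.0000, V(4,3)=0.0000, V(4,4)=0.0000
(3,0): S=30.5060. Δ = (V_up−V_dn)/(S_up−S_dn) = (15.5978−33.5963)/(36.9122−18.9137) = -1.0000. V = [p*·15.5978 + (1−p*)·33.5963]/1.17 = 14.3744. B = V − Δ·S = 44.8803.
(3,1): S=59.5359. Δ = (V_up−V_dn)/(S_up−S_dn) = (0.0000−15.5978)/(72.0384−36.9122) = -0.4440. V = [p*·0.0000 + (1−p*)·15.5978]/1.17 = 0.9038. B = V − Δ·S = 27.3407.
(3,2): S=116.1910. Δ = (V_up−V_dn)/(S_up−S_dn) = (0.0000−0.0000)/(140.5911−72.0384) = 0.0000. V = [p*·0.0000 + (1−p*)·0.0000]/1.17 = 0.0000. B = V − Δ·S = 0.0000.
(3,3): S=226.7598. Δ = (V_up−V_dn)/(S_up−S_dn) = (0.0000−0.0000)/(274.3794−140.5911) = 0.0000. V = [p*·0.0000 + (1−p*)·0.0000]/1.17 = 0.0000. B = V − Δ·S = 0.0000.
(2,0): S=49.2032. Δ = (V_up−V_dn)/(S_up−S_dn) = (0.9038−14.3744)/(59.5359−30.5060) = -0.4640. V = [p*·0.9038 + (1−p*)·14.3744]/1.17 = 1.5531. B = V − Δ·S = 24.3845.
(2,1): S=96.0256. Δ = (V_up−V_dn)/(S_up−S_dn) = (0.0000−0.9038)/(116.1910−59.5359) = -0.0160. V = [p*·0.0000 + (1−p*)·0.9038]/1.17 = 0.0524. B = V − Δ·S = 1.5843.
(2,2): S=187.4048. Δ = (V_up−V_dn)/(S_up−S_dn) = (0.0000−0.0000)/(226.7598−116.1910) = 0.0000. V = [p*·0.0000 + (1−p*)·0.0000]/1.17 = 0.0000. B = V − Δ·S = 0.0000.
(1,0): S=79.3600. Δ = (V_up−V_dn)/(S_up−S_dn) = (0.0524−1.5531)/(96.0256−49.2032) = -0.0321. V = [p*·0.0524 + (1−p*)·1.5531]/1.17 = 0.1317. B = V − Δ·S = 2.6753.
(1,1): S=154.8800. Δ = (V_up−V_dn)/(S_up−S_dn) = (0.0000−0.0524)/(187.4048−96.0256) = -0.0006. V = [p*·0.0000 + (1−p*)·0.0524]/1.17 = 0.0030. B = V − Δ·S = 0.0918.
(0,0): S=128.0000. Δ = (V_up−V_dn)/(S_up−S_dn) = (0.0030−0.1317)/(154.8800−79.3600) = -0.0017. V = [p*·0.0030 + (1−p*)·0.1317]/1.17 = 0.0101. B = V − Δ·S = 0.2282.
Each (Δ,B) replicates both successor values, so the strategy is self-financing and V0 is arbitrage-free.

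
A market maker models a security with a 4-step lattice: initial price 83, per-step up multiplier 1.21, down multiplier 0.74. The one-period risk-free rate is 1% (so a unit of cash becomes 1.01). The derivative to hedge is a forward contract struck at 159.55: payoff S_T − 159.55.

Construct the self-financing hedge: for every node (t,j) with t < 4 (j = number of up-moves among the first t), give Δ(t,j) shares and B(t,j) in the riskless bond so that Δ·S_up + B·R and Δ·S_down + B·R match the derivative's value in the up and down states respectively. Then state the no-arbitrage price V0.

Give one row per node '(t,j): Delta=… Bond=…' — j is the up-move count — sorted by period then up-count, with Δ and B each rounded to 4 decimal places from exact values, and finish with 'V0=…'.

(0,0): Delta=1.0000 Bond=-153.3244
(1,0): Delta=1.0000 Bond=-154.8577
(1,1): Delta=1.0000 Bond=-154.8577
(2,0): Delta=1.0000 Bond=-156.4062
(2,1): Delta=1.0000 Bond=-156.4062
(2,2): Delta=1.0000 Bond=-156.4062
(3,0): Delta=1.0000 Bond=-157.9703
(3,1): Delta=1.0000 Bond=-157.9703
(3,2): Delta=1.0000 Bond=-157.9703
(3,3): Delta=1.0000 Bond=-157.9703
V0=-70.3244

No-arbitrage ⇒ martingale measure with p* = (R−d)/(u−d) = 0.5745.
Payoff layer (t=4): V(4,0)=-134.6611, V(4,1)=-118.8534, V(4,2)=-93.0055, V(4,3)=-50.7407, V(4,4)=18.3679
(3,0): S=33.6336. Δ = (V_up−V_dn)/(S_up−S_dn) = (-118.8534−-134.6611)/(40.6966−24.8889) = 1.0000. V = [p*·-118.8534 + (1−p*)·-134.6611]/1.01 = -124.3367. B = V − Δ·S = -157.9703.
(3,1): S=54.9955. Δ = (V_up−V_dn)/(S_up−S_dn) = (-93.0055−-118.8534)/(66.5445−40.6966) = 1.0000. V = [p*·-93.0055 + (1−p*)·-118.8534]/1.01 = -102.9748. B = V − Δ·S = -157.9703.
(3,2): S=89.9250. Δ = (V_up−V_dn)/(S_up−S_dn) = (-50.7407−-93.0055)/(108.8093−66.5445) = 1.0000. V = [p*·-50.7407 + (1−p*)·-93.0055]/1.01 = -68.0453. B = V − Δ·S = -157.9703.
(3,3): S=147.0396. Δ = (V_up−V_dn)/(S_up−S_dn) = (18.3679−-50.7407)/(177.9179−108.8093) = 1.0000. V = [p*·18.3679 + (1−p*)·-50.7407]/1.01 = -10.9307. B = V − Δ·S = -157.9703.
(2,0): S=45.4508. Δ = (V_up−V_dn)/(S_up−S_dn) = (-102.9748−-124.3367)/(54.9955−33.6336) = 1.0000. V = [p*·-102.9748 + (1−p*)·-124.3367]/1.01 = -110.9554. B = V − Δ·S = -156.4062.
(2,1): S=74.3182. Δ = (V_up−V_dn)/(S_up−S_dn) = (-68.0453−-102.9748)/(89.9250−54.9955) = 1.0000. V = [p*·-68.0453 + (1−p*)·-102.9748]/1.01 = -82.0880. B = V − Δ·S = -156.4062.
(2,2): S=121.5203. Δ = (V_up−V_dn)/(S_up−S_dn) = (-10.9307−-68.0453)/(147.0396−89.9250) = 1.0000. V = [p*·-10.9307 + (1−p*)·-68.0453]/1.01 = -34.8859. B = V − Δ·S = -156.4062.
(1,0): S=61.4200. Δ = (V_up−V_dn)/(S_up−S_dn) = (-82.0880−-110.9554)/(74.3182−45.4508) = 1.0000. V = [p*·-82.0880 + (1−p*)·-110.9554]/1.01 = -93.4377. B = V − Δ·S = -154.8577.
(1,1): S=100.4300. Δ = (V_up−V_dn)/(S_up−S_dn) = (-34.8859−-82.0880)/(121.5203−74.3182) = 1.0000. V = [p*·-34.8859 + (1−p*)·-82.0880]/1.01 = -54.4277. B = V − Δ·S = -154.8577.
(0,0): S=83.0000. Δ = (V_up−V_dn)/(S_up−S_dn) = (-54.4277−-93.4377)/(100.4300−61.4200) = 1.0000. V = [p*·-54.4277 + (1−p*)·-93.4377]/1.01 = -70.3244. B = V − Δ·S = -153.3244.
The time-0 hedge costs -70.3244, which is the no-arbitrage price.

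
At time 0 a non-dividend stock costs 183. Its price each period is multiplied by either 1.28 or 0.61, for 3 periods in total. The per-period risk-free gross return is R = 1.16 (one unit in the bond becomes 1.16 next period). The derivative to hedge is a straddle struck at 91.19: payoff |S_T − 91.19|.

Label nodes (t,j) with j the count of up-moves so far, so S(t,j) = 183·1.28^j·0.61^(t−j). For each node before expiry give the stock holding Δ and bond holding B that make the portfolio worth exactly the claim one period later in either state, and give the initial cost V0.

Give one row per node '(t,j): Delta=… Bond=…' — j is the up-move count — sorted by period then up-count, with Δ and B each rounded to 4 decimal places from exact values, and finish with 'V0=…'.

No-arbitrage ⇒ martingale measure with p* = (R−d)/(u−d) = 0.8209.
Payoff layer (t=3): V(3,0)=49.6525, V(3,1)=4.0293, V(3,2)=91.7046, V(3,3)=292.5888
(2,0): S=68.0943. Δ = (V_up−V_dn)/(S_up−S_dn) = (4.0293−49.6525)/(87.1607−41.5375) = -1.0000. V = [p*·4.0293 + (1−p*)·49.6525]/1.16 = 10.5178. B = V − Δ·S = 78.6121.
(2,1): S=142.8864. Δ = (V_up−V_dn)/(S_up−S_dn) = (91.7046−4.0293)/(182.8946−87.1607) = 0.9158. V = [p*·91.7046 + (1−p*)·4.0293]/1.16 = 65.5186. B = V − Δ·S = -65.3401.
(2,2): S=299.8272. Δ = (V_up−V_dn)/(S_up−S_dn) = (292.5888−91.7046)/(383.7788−182.8946) = 1.0000. V = [p*·292.5888 + (1−p*)·91.7046]/1.16 = 221.2151. B = V − Δ·S = -78.6121.
(1,0): S=111.6300. Δ = (V_up−V_dn)/(S_up−S_dn) = (65.5186−10.5178)/(142.8864−68.0943) = 0.7354. V = [p*·65.5186 + (1−p*)·10.5178]/1.16 = 47.9894. B = V − Δ·S = -34.1014.
(1,1): S=234.2400. Δ = (V_up−V_dn)/(S_up−S_dn) = (221.2151−65.5186)/(299.8272−142.8864) = 0.9921. V = [p*·221.2151 + (1−p*)·65.5186]/1.16 = 166.6631. B = V − Δ·S = -65.7198.
(0,0): S=183.0000. Δ = (V_up−V_dn)/(S_up−S_dn) = (166.6631−47.9894)/(234.2400−111.6300) = 0.9679. V = [p*·166.6631 + (1−p*)·47.9894]/1.16 = 125.3518. B = V − Δ·S = -51.7731.
The time-0 hedge costs 125.3518, which is the no-arbitrage price.

(0,0): Delta=0.9679 Bond=-51.7731
(1,0): Delta=0.7354 Bond=-34.1014
(1,1): Delta=0.9921 Bond=-65.7198
(2,0): Delta=-1.0000 Bond=78.6121
(2,1): Delta=0.9158 Bond=-65.3401
(2,2): Delta=1.0000 Bond=-78.6121
V0=125.3518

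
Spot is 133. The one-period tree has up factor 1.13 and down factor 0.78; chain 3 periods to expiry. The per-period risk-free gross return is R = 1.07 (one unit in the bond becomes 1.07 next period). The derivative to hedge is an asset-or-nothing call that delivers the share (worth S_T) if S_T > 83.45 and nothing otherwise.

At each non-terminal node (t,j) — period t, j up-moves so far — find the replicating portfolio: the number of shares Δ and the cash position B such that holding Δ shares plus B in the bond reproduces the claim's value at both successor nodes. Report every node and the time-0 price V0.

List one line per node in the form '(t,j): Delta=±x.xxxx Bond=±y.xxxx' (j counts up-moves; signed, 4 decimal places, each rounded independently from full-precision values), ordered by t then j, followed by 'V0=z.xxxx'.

(0,0): Delta=1.0348 Bond=-4.8883
(1,0): Delta=1.2785 Bond=-30.5114
(1,1): Delta=1.0000 Bond=0.0000
(2,0): Delta=3.2286 Bond=-190.4417
(2,1): Delta=1.0000 Bond=0.0000
(2,2): Delta=1.0000 Bond=0.0000
V0=132.7404

The replicating-portfolio and risk-neutral prices coincide; use p* = (1.07−0.78)/(1.13−0.78) = 0.8286 for the latter.
At expiry t=3: V(3,0)=0.0000, V(3,1)=91.4364, V(3,2)=132.4656, V(3,3)=191.9053
Node (2,0) S=80.9172: V=(p*·91.4364+(1−p*)·0.0000)/1.07=70.8053; Δ=(91.4364−0.0000)/(91.4364−63.1154)=3.2286; B=V−Δ·S=-190.4417
Node (2,1) S=117.2262: V=(p*·132.4656+(1−p*)·91.4364)/1.07=117.2262; Δ=(132.4656−91.4364)/(132.4656−91.4364)=1.0000; B=V−Δ·S=0.0000
Node (2,2) S=169.8277: V=(p*·191.9053+(1−p*)·132.4656)/1.07=169.8277; Δ=(191.9053−132.4656)/(191.9053−132.4656)=1.0000; B=V−Δ·S=0.0000
Node (1,0) S=103.7400: V=(p*·117.2262+(1−p*)·70.8053)/1.07=102.1199; Δ=(117.2262−70.8053)/(117.2262−80.9172)=1.2785; B=V−Δ·S=-30.5114
Node (1,1) S=150.2900: V=(p*·169.8277+(1−p*)·117.2262)/1.07=150.2900; Δ=(169.8277−117.2262)/(169.8277−117.2262)=1.0000; B=V−Δ·S=0.0000
Node (0,0) S=133.0000: V=(p*·150.2900+(1−p*)·102.1199)/1.07=132.7404; Δ=(150.2900−102.1199)/(150.2900−103.7400)=1.0348; B=V−Δ·S=-4.8883
Each (Δ,B) replicates both successor values, so the strategy is self-financing and V0 is arbitrage-free.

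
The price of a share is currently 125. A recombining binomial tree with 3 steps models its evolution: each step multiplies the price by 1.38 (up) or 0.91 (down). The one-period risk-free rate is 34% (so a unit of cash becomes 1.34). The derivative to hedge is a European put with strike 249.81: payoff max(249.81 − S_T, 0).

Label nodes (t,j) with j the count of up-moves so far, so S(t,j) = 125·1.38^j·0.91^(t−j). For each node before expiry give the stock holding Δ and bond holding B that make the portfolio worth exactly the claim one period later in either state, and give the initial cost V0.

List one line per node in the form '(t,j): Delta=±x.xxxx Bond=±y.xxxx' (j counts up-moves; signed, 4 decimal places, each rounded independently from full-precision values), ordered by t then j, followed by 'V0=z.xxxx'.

The replicating-portfolio and risk-neutral prices coincide; use p* = (1.34−0.91)/(1.38−0.91) = 0.9149 for the latter.
Payoff layer (t=3): V(3,0)=155.6136, V(3,1)=106.9627, V(3,2)=33.1845, V(3,3)=0.0000
(2,0): S=103.5125. Δ = (V_up−V_dn)/(S_up−S_dn) = (106.9627−155.6136)/(142.8473−94.1964) = -1.0000. V = [p*·106.9627 + (1−p*)·155.6136]/1.34 = 82.9129. B = V − Δ·S = 186.4254.
(2,1): S=156.9750. Δ = (V_up−V_dn)/(S_up−S_dn) = (33.1845−106.9627)/(216.6255−142.8473) = -1.0000. V = [p*·33.1845 + (1−p*)·106.9627]/1.34 = 29.4504. B = V − Δ·S = 186.4254.
(2,2): S=238.0500. Δ = (V_up−V_dn)/(S_up−S_dn) = (0.0000−33.1845)/(328.5090−216.6255) = -0.2966. V = [p*·0.0000 + (1−p*)·33.1845]/1.34 = 2.1076. B = V − Δ·S = 72.7129.
(1,0): S=113.7500. Δ = (V_up−V_dn)/(S_up−S_dn) = (29.4504−82.9129)/(156.9750−103.5125) = -1.0000. V = [p*·29.4504 + (1−p*)·82.9129]/1.34 = 25.3734. B = V − Δ·S = 139.1234.
(1,1): S=172.5000. Δ = (V_up−V_dn)/(S_up−S_dn) = (2.1076−29.4504)/(238.0500−156.9750) = -0.3373. V = [p*·2.1076 + (1−p*)·29.4504]/1.34 = 3.3095. B = V − Δ·S = 61.4855.
(0,0): S=125.0000. Δ = (V_up−V_dn)/(S_up−S_dn) = (3.3095−25.3734)/(172.5000−113.7500) = -0.3756. V = [p*·3.3095 + (1−p*)·25.3734]/1.34 = 3.8711. B = V − Δ·S = 50.8157.
Check: Δ(0,0)·S0 + B(0,0) = 3.8711 = V0.

(0,0): Delta=-0.3756 Bond=50.8157
(1,0): Delta=-1.0000 Bond=139.1234
(1,1): Delta=-0.3373 Bond=61.4855
(2,0): Delta=-1.0000 Bond=186.4254
(2,1): Delta=-1.0000 Bond=186.4254
(2,2): Delta=-0.2966 Bond=72.7129
V0=3.8711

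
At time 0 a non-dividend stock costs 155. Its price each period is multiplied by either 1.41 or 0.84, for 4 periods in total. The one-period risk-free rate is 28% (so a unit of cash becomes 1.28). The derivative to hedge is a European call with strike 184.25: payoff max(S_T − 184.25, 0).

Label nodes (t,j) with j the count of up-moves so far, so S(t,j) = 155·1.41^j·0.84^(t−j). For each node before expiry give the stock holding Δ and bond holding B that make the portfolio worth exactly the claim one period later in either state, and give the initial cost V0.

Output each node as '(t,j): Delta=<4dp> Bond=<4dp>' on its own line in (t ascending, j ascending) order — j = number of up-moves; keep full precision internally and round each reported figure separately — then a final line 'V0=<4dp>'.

(0,0): Delta=0.9611 Bond=-61.7506
(1,0): Delta=0.8192 Bond=-60.5628
(1,1): Delta=0.9861 Bond=-84.5002
(2,0): Delta=0.3210 Bond=-23.0408
(2,1): Delta=0.9068 Bond=-93.6166
(2,2): Delta=1.0000 Bond=-112.4573
(3,0): Delta=0.0000 Bond=0.0000
(3,1): Delta=0.3775 Bond=-38.2059
(3,2): Delta=1.0000 Bond=-143.9453
(3,3): Delta=1.0000 Bond=-143.9453
V0=87.2161

Since d<R<u, set p* = (R−d)/(u−d) = 0.7719; price each node as the discounted p*-expectation of its children.
Terminal payoffs: V(4,0)=0.0000, V(4,1)=0.0000, V(4,2)=33.1845, V(4,3)=180.7294, V(4,4)=428.3939
(3,0): S=91.8691. Δ = (V_up−V_dn)/(S_up−S_dn) = (0.0000−0.0000)/(129.5355−77.1701) = 0.0000. V = [p*·0.0000 + (1−p*)·0.0000]/1.28 = 0.0000. B = V − Δ·S = 0.0000.
(3,1): S=154.2089. Δ = (V_up−V_dn)/(S_up−S_dn) = (33.1845−0.0000)/(217.4345−129.5355) = 0.3775. V = [p*·33.1845 + (1−p*)·0.0000]/1.28 = 20.0126. B = V − Δ·S = -38.2059.
(3,2): S=258.8506. Δ = (V_up−V_dn)/(S_up−S_dn) = (180.7294−33.1845)/(364.9794−217.4345) = 1.0000. V = [p*·180.7294 + (1−p*)·33.1845]/1.28 = 114.9053. B = V − Δ·S = -143.9453.
(3,3): S=434.4993. Δ = (V_up−V_dn)/(S_up−S_dn) = (428.3939−180.7294)/(612.6439−364.9794) = 1.0000. V = [p*·428.3939 + (1−p*)·180.7294]/1.28 = 290.5539. B = V − Δ·S = -143.9453.
(2,0): S=109.3680. Δ = (V_up−V_dn)/(S_up−S_dn) = (20.0126−0.0000)/(154.2089−91.8691) = 0.3210. V = [p*·20.0126 + (1−p*)·0.0000]/1.28 = 12.0690. B = V − Δ·S = -23.0408.
(2,1): S=183.5820. Δ = (V_up−V_dn)/(S_up−S_dn) = (114.9053−20.0126)/(258.8506−154.2089) = 0.9068. V = [p*·114.9053 + (1−p*)·20.0126]/1.28 = 72.8618. B = V − Δ·S = -93.6166.
(2,2): S=308.1555. Δ = (V_up−V_dn)/(S_up−S_dn) = (290.5539−114.9053)/(434.4993−258.8506) = 1.0000. V = [p*·290.5539 + (1−p*)·114.9053]/1.28 = 195.6982. B = V − Δ·S = -112.4573.
(1,0): S=130.2000. Δ = (V_up−V_dn)/(S_up−S_dn) = (72.8618−12.0690)/(183.5820−109.3680) = 0.8192. V = [p*·72.8618 + (1−p*)·12.0690]/1.28 = 46.0912. B = V − Δ·S = -60.5628.
(1,1): S=218.5500. Δ = (V_up−V_dn)/(S_up−S_dn) = (195.6982−72.8618)/(308.1555−183.5820) = 0.9861. V = [p*·195.6982 + (1−p*)·72.8618]/1.28 = 131.0023. B = V − Δ·S = -84.5002.
(0,0): S=155.0000. Δ = (V_up−V_dn)/(S_up−S_dn) = (131.0023−46.0912)/(218.5500−130.2000) = 0.9611. V = [p*·131.0023 + (1−p*)·46.0912]/1.28 = 87.2161. B = V − Δ·S = -61.7506.
Root portfolio cost Δ·155+B reproduces V0=87.2161.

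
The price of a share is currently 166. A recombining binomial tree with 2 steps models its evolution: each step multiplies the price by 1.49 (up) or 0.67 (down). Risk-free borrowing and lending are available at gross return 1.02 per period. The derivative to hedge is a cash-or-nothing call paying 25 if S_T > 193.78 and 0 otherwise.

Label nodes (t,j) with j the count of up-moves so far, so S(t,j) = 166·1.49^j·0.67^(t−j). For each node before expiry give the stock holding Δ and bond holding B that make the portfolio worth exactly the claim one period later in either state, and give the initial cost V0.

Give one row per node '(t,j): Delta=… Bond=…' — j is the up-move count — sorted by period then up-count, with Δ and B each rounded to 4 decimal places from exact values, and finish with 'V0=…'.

(0,0): Delta=0.0769 Bond=-8.3802
(1,0): Delta=0.0000 Bond=0.0000
(1,1): Delta=0.1233 Bond=-20.0263
V0=4.3777

No-arbitrage ⇒ martingale measure with p* = (R−d)/(u−d) = 0.4268.
Payoff layer (t=2): V(2,0)=0.0000, V(2,1)=0.0000, V(2,2)=25.0000
(1,0): S=111.2200. Δ = (V_up−V_dn)/(S_up−S_dn) = (0.0000−0.0000)/(165.7178−74.5174) = 0.0000. V = [p*·0.0000 + (1−p*)·0.0000]/1.02 = 0.0000. B = V − Δ·S = 0.0000.
(1,1): S=247.3400. Δ = (V_up−V_dn)/(S_up−S_dn) = (25.0000−0.0000)/(368.5366−165.7178) = 0.1233. V = [p*·25.0000 + (1−p*)·0.0000]/1.02 = 10.4615. B = V − Δ·S = -20.0263.
(0,0): S=166.0000. Δ = (V_up−V_dn)/(S_up−S_dn) = (10.4615−0.0000)/(247.3400−111.2200) = 0.0769. V = [p*·10.4615 + (1−p*)·0.0000]/1.02 = 4.3777. B = V − Δ·S = -8.3802.
Root portfolio cost Δ·166+B reproduces V0=4.3777.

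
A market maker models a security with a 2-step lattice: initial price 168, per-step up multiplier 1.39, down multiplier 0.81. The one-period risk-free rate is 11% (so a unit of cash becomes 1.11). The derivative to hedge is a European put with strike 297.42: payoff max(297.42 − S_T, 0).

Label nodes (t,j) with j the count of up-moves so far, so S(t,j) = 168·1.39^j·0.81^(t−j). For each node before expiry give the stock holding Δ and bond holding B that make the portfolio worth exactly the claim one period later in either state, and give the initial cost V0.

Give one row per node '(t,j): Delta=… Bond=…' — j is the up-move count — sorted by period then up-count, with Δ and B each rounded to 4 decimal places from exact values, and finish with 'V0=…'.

Since d<R<u, set p* = (R−d)/(u−d) = 0.5172; price each node as the discounted p*-expectation of its children.
At expiry t=2: V(2,0)=187.1952, V(2,1)=108.2688, V(2,2)=0.0000
  t=1,j=0: stock 136.0800 → up 189.1512 (V=108.2688), down 110.2248 (V=187.1952). Price 131.8659; hedge Δ=-1.0000, bond B=267.9459.
  t=1,j=1: stock 233.5200 → up 324.5928 (V=0.0000), down 189.1512 (V=108.2688). Price 47.0880; hedge Δ=-0.7994, bond B=233.7584.
  t=0,j=0: stock 168.0000 → up 233.5200 (V=47.0880), down 136.0800 (V=131.8659). Price 79.2931; hedge Δ=-0.8701, bond B=225.4619.
Each (Δ,B) replicates both successor values, so the strategy is self-financing and V0 is arbitrage-free.

(0,0): Delta=-0.8701 Bond=225.4619
(1,0): Delta=-1.0000 Bond=267.9459
(1,1): Delta=-0.7994 Bond=233.7584
V0=79.2931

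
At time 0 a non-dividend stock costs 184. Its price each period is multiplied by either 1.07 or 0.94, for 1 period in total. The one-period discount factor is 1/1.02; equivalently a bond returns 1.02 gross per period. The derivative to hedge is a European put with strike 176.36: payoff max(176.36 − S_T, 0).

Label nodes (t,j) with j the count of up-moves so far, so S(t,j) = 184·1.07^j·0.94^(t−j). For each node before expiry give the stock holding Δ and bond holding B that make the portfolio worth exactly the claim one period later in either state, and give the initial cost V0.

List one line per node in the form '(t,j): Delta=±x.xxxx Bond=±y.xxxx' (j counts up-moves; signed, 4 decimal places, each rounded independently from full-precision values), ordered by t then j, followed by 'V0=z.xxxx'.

(0,0): Delta=-0.1421 Bond=27.4359
V0=1.2821

Under the risk-neutral measure, an up-move has probability p* = (R−d)/(u−d) = 0.6154 and values discount at R = 1.02.
Payoff layer (t=1): V(1,0)=3.4000, V(1,1)=0.0000
  t=0,j=0: stock 184.0000 → up 196.8800 (V=0.0000), down 172.9600 (V=3.4000). Price 1.2821; hedge Δ=-0.1421, bond B=27.4359.
Each (Δ,B) replicates both successor values, so the strategy is self-financing and V0 is arbitrage-free.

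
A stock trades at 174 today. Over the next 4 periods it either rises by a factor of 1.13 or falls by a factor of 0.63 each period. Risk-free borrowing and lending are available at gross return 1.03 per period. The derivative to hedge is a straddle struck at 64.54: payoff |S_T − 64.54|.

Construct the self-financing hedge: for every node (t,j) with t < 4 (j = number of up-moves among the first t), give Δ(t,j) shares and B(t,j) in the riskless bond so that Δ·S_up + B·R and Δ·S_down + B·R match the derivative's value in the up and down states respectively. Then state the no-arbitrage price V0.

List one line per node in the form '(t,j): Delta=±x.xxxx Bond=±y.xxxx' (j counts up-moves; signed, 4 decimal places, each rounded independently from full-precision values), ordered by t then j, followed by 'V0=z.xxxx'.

(0,0): Delta=0.9653 Bond=-50.4976
(1,0): Delta=0.8008 Bond=-33.9859
(1,1): Delta=0.9882 Bond=-56.5192
(2,0): Delta=0.0636 Bond=15.9061
(2,1): Delta=0.9036 Bond=-47.7334
(2,2): Delta=1.0000 Bond=-60.8351
(3,0): Delta=-1.0000 Bond=62.6602
(3,1): Delta=0.2119 Bond=4.8140
(3,2): Delta=1.0000 Bond=-62.6602
(3,3): Delta=1.0000 Bond=-62.6602
V0=117.4621

Under the risk-neutral measure, an up-move has probability p* = (R−d)/(u−d) = 0.8000 and values discount at R = 1.03.
Terminal values V(4,·): V(4,0)=37.1298, V(4,1)=15.3758, V(4,2)=23.6435, V(4,3)=93.6304, V(4,4)=219.1624
Node (3,0) S=43.5082: V=(p*·15.3758+(1−p*)·37.1298)/1.03=19.1520; Δ=(15.3758−37.1298)/(49.1642−27.4102)=-1.0000; B=V−Δ·S=62.6602
Node (3,1) S=78.0385: V=(p*·23.6435+(1−p*)·15.3758)/1.03=21.3495; Δ=(23.6435−15.3758)/(88.1835−49.1642)=0.2119; B=V−Δ·S=4.8140
Node (3,2) S=139.9738: V=(p*·93.6304+(1−p*)·23.6435)/1.03=77.3136; Δ=(93.6304−23.6435)/(158.1704−88.1835)=1.0000; B=V−Δ·S=-62.6602
Node (3,3) S=251.0641: V=(p*·219.1624+(1−p*)·93.6304)/1.03=188.4039; Δ=(219.1624−93.6304)/(283.7024−158.1704)=1.0000; B=V−Δ·S=-62.6602
Node (2,0) S=69.0606: V=(p*·21.3495+(1−p*)·19.1520)/1.03=20.3009; Δ=(21.3495−19.1520)/(78.0385−43.5082)=0.0636; B=V−Δ·S=15.9061
Node (2,1) S=123.8706: V=(p*·77.3136+(1−p*)·21.3495)/1.03=64.1949; Δ=(77.3136−21.3495)/(139.9738−78.0385)=0.9036; B=V−Δ·S=-47.7334
Node (2,2) S=222.1806: V=(p*·188.4039+(1−p*)·77.3136)/1.03=161.3455; Δ=(188.4039−77.3136)/(251.0641−139.9738)=1.0000; B=V−Δ·S=-60.8351
Node (1,0) S=109.6200: V=(p*·64.1949+(1−p*)·20.3009)/1.03=53.8021; Δ=(64.1949−20.3009)/(123.8706−69.0606)=0.8008; B=V−Δ·S=-33.9859
Node (1,1) S=196.6200: V=(p*·161.3455+(1−p*)·64.1949)/1.03=137.7819; Δ=(161.3455−64.1949)/(222.1806−123.8706)=0.9882; B=V−Δ·S=-56.5192
Node (0,0) S=174.0000: V=(p*·137.7819+(1−p*)·53.8021)/1.03=117.4621; Δ=(137.7819−53.8021)/(196.6200−109.6200)=0.9653; B=V−Δ·S=-50.4976
Check: Δ(0,0)·S0 + B(0,0) = 117.4621 = V0.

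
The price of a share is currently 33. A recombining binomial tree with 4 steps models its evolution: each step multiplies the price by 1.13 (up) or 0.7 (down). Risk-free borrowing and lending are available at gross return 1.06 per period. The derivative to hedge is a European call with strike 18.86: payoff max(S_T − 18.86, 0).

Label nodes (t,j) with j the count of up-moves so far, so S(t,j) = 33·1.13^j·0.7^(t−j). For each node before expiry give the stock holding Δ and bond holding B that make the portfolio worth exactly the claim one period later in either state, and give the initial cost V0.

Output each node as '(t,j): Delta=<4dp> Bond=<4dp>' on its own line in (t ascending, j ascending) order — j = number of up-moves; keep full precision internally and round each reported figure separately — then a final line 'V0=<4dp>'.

(0,0): Delta=0.9749 Bond=-14.0335
(1,0): Delta=0.8402 Bond=-11.7652
(1,1): Delta=0.9911 Bond=-15.4803
(2,0): Delta=0.2030 Bond=-2.1682
(2,1): Delta=0.9170 Bond=-14.4744
(2,2): Delta=1.0000 Bond=-16.7853
(3,0): Delta=0.0000 Bond=0.0000
(3,1): Delta=0.2275 Bond=-2.7451
(3,2): Delta=1.0000 Bond=-17.7925
(3,3): Delta=1.0000 Bond=-17.7925
V0=18.1367

The replicating-portfolio and risk-neutral prices coincide; use p* = (1.06−0.7)/(1.13−0.7) = 0.8372 for the latter.
Terminal payoffs: V(4,0)=0.0000, V(4,1)=0.0000, V(4,2)=1.7875, V(4,3)=14.4709, V(4,4)=34.9456
(3,0): S=11.3190. Δ = (V_up−V_dn)/(S_up−S_dn) = (0.0000−0.0000)/(12.7905−7.9233) = 0.0000. V = [p*·0.0000 + (1−p*)·0.0000]/1.06 = 0.0000. B = V − Δ·S = 0.0000.
(3,1): S=18.2721. Δ = (V_up−V_dn)/(S_up−S_dn) = (1.7875−0.0000)/(20.6475−12.7905) = 0.2275. V = [p*·1.7875 + (1−p*)·0.0000]/1.06 = 1.4118. B = V − Δ·S = -2.7451.
(3,2): S=29.4964. Δ = (V_up−V_dn)/(S_up−S_dn) = (14.4709−1.7875)/(33.3309−20.6475) = 1.0000. V = [p*·14.4709 + (1−p*)·1.7875]/1.06 = 11.7039. B = V − Δ·S = -17.7925.
(3,3): S=47.6156. Δ = (V_up−V_dn)/(S_up−S_dn) = (34.9456−14.4709)/(53.8056−33.3309) = 1.0000. V = [p*·34.9456 + (1−p*)·14.4709]/1.06 = 29.8231. B = V − Δ·S = -17.7925.
(2,0): S=16.1700. Δ = (V_up−V_dn)/(S_up−S_dn) = (1.4118−0.0000)/(18.2721−11.3190) = 0.2030. V = [p*·1.4118 + (1−p*)·0.0000]/1.06 = 1.1151. B = V − Δ·S = -2.1682.
(2,1): S=26.1030. Δ = (V_up−V_dn)/(S_up−S_dn) = (11.7039−1.4118)/(29.4964−18.2721) = 0.9170. V = [p*·11.7039 + (1−p*)·1.4118]/1.06 = 9.4608. B = V − Δ·S = -14.4744.
(2,2): S=42.1377. Δ = (V_up−V_dn)/(S_up−S_dn) = (29.8231−11.7039)/(47.6156−29.4964) = 1.0000. V = [p*·29.8231 + (1−p*)·11.7039]/1.06 = 25.3524. B = V − Δ·S = -16.7853.
(1,0): S=23.1000. Δ = (V_up−V_dn)/(S_up−S_dn) = (9.4608−1.1151)/(26.1030−16.1700) = 0.8402. V = [p*·9.4608 + (1−p*)·1.1151]/1.06 = 7.6436. B = V − Δ·S = -11.7652.
(1,1): S=37.2900. Δ = (V_up−V_dn)/(S_up−S_dn) = (25.3524−9.4608)/(42.1377−26.1030) = 0.9911. V = [p*·25.3524 + (1−p*)·9.4608]/1.06 = 21.4768. B = V − Δ·S = -15.4803.
(0,0): S=33.0000. Δ = (V_up−V_dn)/(S_up−S_dn) = (21.4768−7.6436)/(37.2900−23.1000) = 0.9749. V = [p*·21.4768 + (1−p*)·7.6436]/1.06 = 18.1367. B = V − Δ·S = -14.0335.
The time-0 hedge costs 18.1367, which is the no-arbitrage price.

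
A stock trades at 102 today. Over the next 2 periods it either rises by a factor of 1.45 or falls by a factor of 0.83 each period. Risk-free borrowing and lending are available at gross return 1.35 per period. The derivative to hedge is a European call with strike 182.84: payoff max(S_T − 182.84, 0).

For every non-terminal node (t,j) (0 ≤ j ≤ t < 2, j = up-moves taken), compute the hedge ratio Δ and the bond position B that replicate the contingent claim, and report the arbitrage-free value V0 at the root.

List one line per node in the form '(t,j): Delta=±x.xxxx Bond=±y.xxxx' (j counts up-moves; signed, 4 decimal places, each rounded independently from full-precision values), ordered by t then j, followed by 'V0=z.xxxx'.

Since d<R<u, set p* = (R−d)/(u−d) = 0.8387; price each node as the discounted p*-expectation of its children.
Payoff layer (t=2): V(2,0)=0.0000, V(2,1)=0.0000, V(2,2)=31.6150
Node (1,0) S=84.6600: V=(p*·0.0000+(1−p*)·0.0000)/1.35=0.0000; Δ=(0.0000−0.0000)/(122.7570−70.2678)=0.0000; B=V−Δ·S=0.0000
Node (1,1) S=147.9000: V=(p*·31.6150+(1−p*)·0.0000)/1.35=19.6413; Δ=(31.6150−0.0000)/(214.4550−122.7570)=0.3448; B=V−Δ·S=-31.3506
Node (0,0) S=102.0000: V=(p*·19.6413+(1−p*)·0.0000)/1.35=12.2025; Δ=(19.6413−0.0000)/(147.9000−84.6600)=0.3106; B=V−Δ·S=-19.4771
Self-financing check: at every node Δ·S+B equals the discounted successor values.

(0,0): Delta=0.3106 Bond=-19.4771
(1,0): Delta=0.0000 Bond=0.0000
(1,1): Delta=0.3448 Bond=-31.3506
V0=12.2025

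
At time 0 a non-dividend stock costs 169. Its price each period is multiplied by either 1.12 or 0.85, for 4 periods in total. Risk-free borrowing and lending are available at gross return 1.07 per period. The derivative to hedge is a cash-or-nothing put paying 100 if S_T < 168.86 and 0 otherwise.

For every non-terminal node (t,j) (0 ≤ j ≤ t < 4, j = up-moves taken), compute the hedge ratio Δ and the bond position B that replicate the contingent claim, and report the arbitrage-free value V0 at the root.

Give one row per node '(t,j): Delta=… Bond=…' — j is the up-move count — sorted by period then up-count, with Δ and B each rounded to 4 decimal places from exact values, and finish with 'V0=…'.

(0,0): Delta=-0.6598 Bond=123.6049
(1,0): Delta=-1.4951 Bond=252.2465
(1,1): Delta=-0.5158 Bond=104.9869
(2,0): Delta=0.0000 Bond=87.3439
(2,1): Delta=-1.7530 Bond=311.3947
(2,2): Delta=-0.3024 Bond=67.0954
(3,0): Delta=0.0000 Bond=93.4579
(3,1): Delta=0.0000 Bond=93.4579
(3,2): Delta=-2.0554 Bond=387.6774
(3,3): Delta=0.0000 Bond=0.0000
V0=12.0907

Under the risk-neutral measure, an up-move has probability p* = (R−d)/(u−d) = 0.8148 and values discount at R = 1.07.
Payoff layer (t=4): V(4,0)=100.0000, V(4,1)=100.0000, V(4,2)=100.0000, V(4,3)=0.0000, V(4,4)=0.0000
  t=3,j=0: stock 103.7871 → up 116.2416 (V=100.0000), down 88.2191 (V=100.0000). Price 93.4579; hedge Δ=0.0000, bond B=93.4579.
  t=3,j=1: stock 136.7548 → up 153.1654 (V=100.0000), down 116.2416 (V=100.0000). Price 93.4579; hedge Δ=0.0000, bond B=93.4579.
  t=3,j=2: stock 180.1946 → up 201.8179 (V=0.0000), down 153.1654 (V=100.0000). Price 17.3070; hedge Δ=-2.0554, bond B=387.6774.
  t=3,j=3: stock 237.4328 → up 265.9248 (V=0.0000), down 201.8179 (V=0.0000). Price 0.0000; hedge Δ=0.0000, bond B=0.0000.
  t=2,j=0: stock 122.1025 → up 136.7548 (V=93.4579), down 103.7871 (V=93.4579). Price 87.3439; hedge Δ=0.0000, bond B=87.3439.
  t=2,j=1: stock 160.8880 → up 180.1946 (V=17.3070), down 136.7548 (V=93.4579). Price 29.3543; hedge Δ=-1.7530, bond B=311.3947.
  t=2,j=2: stock 211.9936 → up 237.4328 (V=0.0000), down 180.1946 (V=17.3070). Price 2.9953; hedge Δ=-0.3024, bond B=67.0954.
  t=1,j=0: stock 143.6500 → up 160.8880 (V=29.3543), down 122.1025 (V=87.3439). Price 37.4702; hedge Δ=-1.4951, bond B=252.2465.
  t=1,j=1: stock 189.2800 → up 211.9936 (V=2.9953), down 160.8880 (V=29.3543). Price 7.3613; hedge Δ=-0.5158, bond B=104.9869.
  t=0,j=0: stock 169.0000 → up 189.2800 (V=7.3613), down 143.6500 (V=37.4702). Price 12.0907; hedge Δ=-0.6598, bond B=123.6049.
The time-0 hedge costs 12.0907, which is the no-arbitrage price.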